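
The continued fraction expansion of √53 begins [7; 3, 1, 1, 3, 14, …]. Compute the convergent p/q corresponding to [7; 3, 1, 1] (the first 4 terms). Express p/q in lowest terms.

a_0 = 7: 7/1
a_1 = 3: 22/3
a_2 = 1: 29/4
a_3 = 1: 51/7

51/7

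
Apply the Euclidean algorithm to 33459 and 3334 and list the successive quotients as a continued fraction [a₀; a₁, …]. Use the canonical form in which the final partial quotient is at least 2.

[10; 28, 59, 2]

33459 ÷ 3334 → quotient 10, remainder 119
3334 ÷ 119 → quotient 28, remainder 2
119 ÷ 2 → quotient 59, remainder 1
2 ÷ 1 → quotient 2, remainder 0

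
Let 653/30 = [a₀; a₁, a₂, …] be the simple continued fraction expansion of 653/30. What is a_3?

Run the Euclidean algorithm, recording each quotient:
653 = 21·30 + 23, so a_0 = 21
30 = 1·23 + 7, so a_1 = 1
23 = 3·7 + 2, so a_2 = 3
7 = 3·2 + 1, so a_3 = 3

3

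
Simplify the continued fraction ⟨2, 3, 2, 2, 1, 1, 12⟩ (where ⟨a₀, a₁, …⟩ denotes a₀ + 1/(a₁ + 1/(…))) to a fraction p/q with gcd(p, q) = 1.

a_0 = 2: 2/1
a_1 = 3: 7/3
a_2 = 2: 16/7
a_3 = 2: 39/17
a_4 = 1: 55/24
a_5 = 1: 94/41
a_6 = 12: 1183/516

1183/516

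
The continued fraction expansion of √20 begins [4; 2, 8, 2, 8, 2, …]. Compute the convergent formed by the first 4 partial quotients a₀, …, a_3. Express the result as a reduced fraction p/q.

Start with 2.
8 + 1/(2/1) = 8 + 1/2 = 17/2
2 + 1/(17/2) = 2 + 2/17 = 36/17
4 + 1/(36/17) = 4 + 17/36 = 161/36

161/36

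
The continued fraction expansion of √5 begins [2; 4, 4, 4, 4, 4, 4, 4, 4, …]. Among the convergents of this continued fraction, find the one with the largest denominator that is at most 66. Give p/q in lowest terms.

List convergents until the denominator exceeds the bound:
a_0 = 2: 2/1  (≤ bound)
a_1 = 4: 9/4  (≤ bound)
a_2 = 4: 38/17  (≤ bound)
a_3 = 4: 161/72  (> 66, stop)

38/17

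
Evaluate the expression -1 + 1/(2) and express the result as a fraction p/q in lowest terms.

Starting at the tail and folding back:
Start with 2.
-1 + 1/(2/1) = -1 + 1/2 = -1/2

-1/2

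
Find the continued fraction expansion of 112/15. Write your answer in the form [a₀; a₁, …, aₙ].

[7; 2, 7]

Apply division with remainder until the remainder is 0:
112 ÷ 15 → quotient 7, remainder 7
15 ÷ 7 → quotient 2, remainder 1
7 ÷ 1 → quotient 7, remainder 0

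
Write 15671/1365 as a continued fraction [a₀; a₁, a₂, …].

[11; 2, 12, 2, 1, 1, 1, 6]

Apply division with remainder until the remainder is 0:
15671 ÷ 1365 → quotient 11, remainder 656
1365 ÷ 656 → quotient 2, remainder 53
656 ÷ 53 → quotient 12, remainder 20
53 ÷ 20 → quotient 2, remainder 13
20 ÷ 13 → quotient 1, remainder 7
13 ÷ 7 → quotient 1, remainder 6
7 ÷ 6 → quotient 1, remainder 1
6 ÷ 1 → quotient 6, remainder 0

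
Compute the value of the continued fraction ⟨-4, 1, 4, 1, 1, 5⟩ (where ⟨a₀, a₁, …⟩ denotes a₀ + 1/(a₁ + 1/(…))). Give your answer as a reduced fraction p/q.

-194/61

a_0 = -4: -4/1
a_1 = 1: -3/1
a_2 = 4: -16/5
a_3 = 1: -19/6
a_4 = 1: -35/11
a_5 = 5: -194/61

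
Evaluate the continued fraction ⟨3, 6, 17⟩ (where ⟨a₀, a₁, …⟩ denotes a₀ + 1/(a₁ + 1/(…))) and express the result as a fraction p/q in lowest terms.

a_0 = 3: 3/1
a_1 = 6: 19/6
a_2 = 17: 326/103

326/103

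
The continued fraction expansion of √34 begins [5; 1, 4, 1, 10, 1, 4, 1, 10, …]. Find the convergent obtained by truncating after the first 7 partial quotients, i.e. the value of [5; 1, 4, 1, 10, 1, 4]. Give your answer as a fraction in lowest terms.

Start with 4.
1 + 1/(4/1) = 1 + 1/4 = 5/4
10 + 1/(5/4) = 10 + 4/5 = 54/5
1 + 1/(54/5) = 1 + 5/54 = 59/54
4 + 1/(59/54) = 4 + 54/59 = 290/59
1 + 1/(290/59) = 1 + 59/290 = 349/290
5 + 1/(349/290) = 5 + 290/349 = 2035/349

2035/349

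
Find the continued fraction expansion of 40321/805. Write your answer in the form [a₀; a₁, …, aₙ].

[50; 11, 2, 1, 23]

Run the Euclidean algorithm, recording each quotient:
40321 ÷ 805 → quotient 50, remainder 71
805 ÷ 71 → quotient 11, remainder 24
71 ÷ 24 → quotient 2, remainder 23
24 ÷ 23 → quotient 1, remainder 1
23 ÷ 1 → quotient 23, remainder 0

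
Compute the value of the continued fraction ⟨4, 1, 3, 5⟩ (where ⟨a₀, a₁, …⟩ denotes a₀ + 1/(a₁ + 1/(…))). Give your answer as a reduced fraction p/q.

100/21

Start with 5.
3 + 1/(5/1) = 3 + 1/5 = 16/5
1 + 1/(16/5) = 1 + 5/16 = 21/16
4 + 1/(21/16) = 4 + 16/21 = 100/21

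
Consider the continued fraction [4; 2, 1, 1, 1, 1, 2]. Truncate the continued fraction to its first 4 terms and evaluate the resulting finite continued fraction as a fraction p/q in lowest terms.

Use the convergent recurrence hₖ = aₖ·hₖ₋₁ + hₖ₋₂ (and likewise for the denominators kₖ):
a_0 = 4: 4/1
a_1 = 2: 9/2
a_2 = 1: 13/3
a_3 = 1: 22/5

22/5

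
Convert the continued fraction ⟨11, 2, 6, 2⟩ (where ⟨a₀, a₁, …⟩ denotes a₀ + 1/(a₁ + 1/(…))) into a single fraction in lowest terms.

321/28

Start with 2.
6 + 1/(2/1) = 6 + 1/2 = 13/2
2 + 1/(13/2) = 2 + 2/13 = 28/13
11 + 1/(28/13) = 11 + 13/28 = 321/28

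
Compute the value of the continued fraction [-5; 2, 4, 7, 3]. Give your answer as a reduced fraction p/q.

-929/204

Starting at the tail and folding back:
Start with 3.
7 + 1/(3/1) = 7 + 1/3 = 22/3
4 + 1/(22/3) = 4 + 3/22 = 91/22
2 + 1/(91/22) = 2 + 22/91 = 204/91
-5 + 1/(204/91) = -5 + 91/204 = -929/204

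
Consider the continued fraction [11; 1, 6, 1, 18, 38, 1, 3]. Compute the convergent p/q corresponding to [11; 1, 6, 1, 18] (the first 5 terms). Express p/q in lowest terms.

Start with 18.
1 + 1/(18/1) = 1 + 1/18 = 19/18
6 + 1/(19/18) = 6 + 18/19 = 132/19
1 + 1/(132/19) = 1 + 19/132 = 151/132
11 + 1/(151/132) = 11 + 132/151 = 1793/151

1793/151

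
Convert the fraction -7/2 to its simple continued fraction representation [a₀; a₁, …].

-7 ÷ 2 → quotient -4, remainder 1
2 ÷ 1 → quotient 2, remainder 0

[-4; 2]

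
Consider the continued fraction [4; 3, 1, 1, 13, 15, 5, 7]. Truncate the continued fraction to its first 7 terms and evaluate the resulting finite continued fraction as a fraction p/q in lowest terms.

31082/7255

Collapse the nested fraction from the inside out:
Start with 5.
15 + 1/(5/1) = 15 + 1/5 = 76/5
13 + 1/(76/5) = 13 + 5/76 = 993/76
1 + 1/(993/76) = 1 + 76/993 = 1069/993
1 + 1/(1069/993) = 1 + 993/1069 = 2062/1069
3 + 1/(2062/1069) = 3 + 1069/2062 = 7255/2062
4 + 1/(7255/2062) = 4 + 2062/7255 = 31082/7255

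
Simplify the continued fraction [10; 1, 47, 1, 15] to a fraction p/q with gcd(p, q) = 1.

8597/783

a_0 = 10: 10/1
a_1 = 1: 11/1
a_2 = 47: 527/48
a_3 = 1: 538/49
a_4 = 15: 8597/783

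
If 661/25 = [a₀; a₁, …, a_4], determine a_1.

⌊661/25⌋ = 26, remainder 11
⌊25/11⌋ = 2, remainder 3

2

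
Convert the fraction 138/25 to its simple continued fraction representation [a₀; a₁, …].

138 = 5·25 + 13, so a_0 = 5
25 = 1·13 + 12, so a_1 = 1
13 = 1·12 + 1, so a_2 = 1
12 = 12·1 + 0, so a_3 = 12

[5; 1, 1, 12]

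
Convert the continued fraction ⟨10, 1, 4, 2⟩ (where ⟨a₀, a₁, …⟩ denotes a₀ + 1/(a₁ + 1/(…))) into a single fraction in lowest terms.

119/11

Start with 2.
4 + 1/(2/1) = 4 + 1/2 = 9/2
1 + 1/(9/2) = 1 + 2/9 = 11/9
10 + 1/(11/9) = 10 + 9/11 = 119/11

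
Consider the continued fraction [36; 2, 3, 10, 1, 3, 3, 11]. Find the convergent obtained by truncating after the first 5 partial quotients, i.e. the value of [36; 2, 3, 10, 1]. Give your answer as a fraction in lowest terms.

2878/79

Start with 1.
10 + 1/(1/1) = 10 + 1/1 = 11/1
3 + 1/(11/1) = 3 + 1/11 = 34/11
2 + 1/(34/11) = 2 + 11/34 = 79/34
36 + 1/(79/34) = 36 + 34/79 = 2878/79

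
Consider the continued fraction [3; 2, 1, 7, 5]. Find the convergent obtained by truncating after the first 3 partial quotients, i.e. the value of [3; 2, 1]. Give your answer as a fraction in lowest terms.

10/3

Starting at the tail and folding back:
Start with 1.
2 + 1/(1/1) = 2 + 1/1 = 3/1
3 + 1/(3/1) = 3 + 1/3 = 10/3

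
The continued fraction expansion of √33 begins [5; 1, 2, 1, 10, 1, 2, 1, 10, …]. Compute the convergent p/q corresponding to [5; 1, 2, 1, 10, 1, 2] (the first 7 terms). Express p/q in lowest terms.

787/137

Start with 2.
1 + 1/(2/1) = 1 + 1/2 = 3/2
10 + 1/(3/2) = 10 + 2/3 = 32/3
1 + 1/(32/3) = 1 + 3/32 = 35/32
2 + 1/(35/32) = 2 + 32/35 = 102/35
1 + 1/(102/35) = 1 + 35/102 = 137/102
5 + 1/(137/102) = 5 + 102/137 = 787/137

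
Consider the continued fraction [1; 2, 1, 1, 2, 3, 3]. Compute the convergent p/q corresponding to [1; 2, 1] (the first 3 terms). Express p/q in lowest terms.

4/3

a_0 = 1: 1/1
a_1 = 2: 3/2
a_2 = 1: 4/3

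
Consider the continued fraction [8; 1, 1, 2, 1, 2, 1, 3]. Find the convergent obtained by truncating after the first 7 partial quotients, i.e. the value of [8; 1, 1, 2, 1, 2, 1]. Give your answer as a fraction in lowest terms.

a_0 = 8: 8/1
a_1 = 1: 9/1
a_2 = 1: 17/2
a_3 = 2: 43/5
a_4 = 1: 60/7
a_5 = 2: 163/19
a_6 = 1: 223/26

223/26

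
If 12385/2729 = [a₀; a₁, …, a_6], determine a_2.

⌊12385/2729⌋ = 4, remainder 1469
⌊2729/1469⌋ = 1, remainder 1260
⌊1469/1260⌋ = 1, remainder 209

1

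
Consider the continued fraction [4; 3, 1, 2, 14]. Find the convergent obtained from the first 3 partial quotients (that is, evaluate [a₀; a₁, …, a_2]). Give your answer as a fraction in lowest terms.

17/4

Start with 1.
3 + 1/(1/1) = 3 + 1/1 = 4/1
4 + 1/(4/1) = 4 + 1/4 = 17/4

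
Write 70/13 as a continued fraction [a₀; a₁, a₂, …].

⌊70/13⌋ = 5, remainder 5
⌊13/5⌋ = 2, remainder 3
⌊5/3⌋ = 1, remainder 2
⌊3/2⌋ = 1, remainder 1
⌊2/1⌋ = 2, remainder 0

[5; 2, 1, 1, 2]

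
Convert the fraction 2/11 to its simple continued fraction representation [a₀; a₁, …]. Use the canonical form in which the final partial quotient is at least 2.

Apply division with remainder until the remainder is 0:
2 ÷ 11 → quotient 0, remainder 2
11 ÷ 2 → quotient 5, remainder 1
2 ÷ 1 → quotient 2, remainder 0

[0; 5, 2]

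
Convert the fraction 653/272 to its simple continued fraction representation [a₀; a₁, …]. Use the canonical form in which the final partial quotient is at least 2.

⌊653/272⌋ = 2, remainder 109
⌊272/109⌋ = 2, remainder 54
⌊109/54⌋ = 2, remainder 1
⌊54/1⌋ = 54, remainder 0

[2; 2, 2, 54]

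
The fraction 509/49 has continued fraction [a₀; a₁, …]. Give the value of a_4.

2

509 = 10·49 + 19, so a_0 = 10
49 = 2·19 + 11, so a_1 = 2
19 = 1·11 + 8, so a_2 = 1
11 = 1·8 + 3, so a_3 = 1
8 = 2·3 + 2, so a_4 = 2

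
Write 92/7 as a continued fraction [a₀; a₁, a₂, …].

[13; 7]

⌊92/7⌋ = 13, remainder 1
⌊7/1⌋ = 7, remainder 0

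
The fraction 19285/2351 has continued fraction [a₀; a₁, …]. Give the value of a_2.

1

19285 = 8·2351 + 477, so a_0 = 8
2351 = 4·477 + 443, so a_1 = 4
477 = 1·443 + 34, so a_2 = 1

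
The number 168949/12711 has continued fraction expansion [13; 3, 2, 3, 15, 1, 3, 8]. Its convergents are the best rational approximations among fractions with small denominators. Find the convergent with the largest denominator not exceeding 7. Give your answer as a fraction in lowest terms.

List convergents until the denominator exceeds the bound:
a_0 = 13: 13/1  (≤ bound)
a_1 = 3: 40/3  (≤ bound)
a_2 = 2: 93/7  (≤ bound)
a_3 = 3: 319/24  (> 7, stop)

93/7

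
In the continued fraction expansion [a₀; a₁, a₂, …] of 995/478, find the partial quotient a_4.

⌊995/478⌋ = 2, remainder 39
⌊478/39⌋ = 12, remainder 10
⌊39/10⌋ = 3, remainder 9
⌊10/9⌋ = 1, remainder 1
⌊9/1⌋ = 9, remainder 0

9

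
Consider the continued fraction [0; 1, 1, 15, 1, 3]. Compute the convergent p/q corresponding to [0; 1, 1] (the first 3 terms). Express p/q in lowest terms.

Build up convergents one term at a time:
a_0 = 0: 0/1
a_1 = 1: 1/1
a_2 = 1: 1/2

1/2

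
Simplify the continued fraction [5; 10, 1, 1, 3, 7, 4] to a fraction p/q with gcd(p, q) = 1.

a_0 = 5: 5/1
a_1 = 10: 51/10
a_2 = 1: 56/11
a_3 = 1: 107/21
a_4 = 3: 377/74
a_5 = 7: 2746/539
a_6 = 4: 11361/2230

11361/2230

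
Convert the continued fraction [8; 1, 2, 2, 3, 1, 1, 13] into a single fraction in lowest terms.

6497/746

Start with 13.
1 + 1/(13/1) = 1 + 1/13 = 14/13
1 + 1/(14/13) = 1 + 13/14 = 27/14
3 + 1/(27/14) = 3 + 14/27 = 95/27
2 + 1/(95/27) = 2 + 27/95 = 217/95
2 + 1/(217/95) = 2 + 95/217 = 529/217
1 + 1/(529/217) = 1 + 217/529 = 746/529
8 + 1/(746/529) = 8 + 529/746 = 6497/746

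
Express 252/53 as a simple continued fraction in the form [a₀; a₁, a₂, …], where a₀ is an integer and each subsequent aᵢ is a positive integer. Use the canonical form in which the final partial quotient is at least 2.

[4; 1, 3, 13]

⌊252/53⌋ = 4, remainder 40
⌊53/40⌋ = 1, remainder 13
⌊40/13⌋ = 3, remainder 1
⌊13/1⌋ = 13, remainder 0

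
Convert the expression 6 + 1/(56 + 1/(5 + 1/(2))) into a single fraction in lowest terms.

3719/618

Starting at the tail and folding back:
Start with 2.
5 + 1/(2/1) = 5 + 1/2 = 11/2
56 + 1/(11/2) = 56 + 2/11 = 618/11
6 + 1/(618/11) = 6 + 11/618 = 3719/618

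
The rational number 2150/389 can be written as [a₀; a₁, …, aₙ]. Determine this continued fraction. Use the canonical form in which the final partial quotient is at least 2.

⌊2150/389⌋ = 5, remainder 205
⌊389/205⌋ = 1, remainder 184
⌊205/184⌋ = 1, remainder 21
⌊184/21⌋ = 8, remainder 16
⌊21/16⌋ = 1, remainder 5
⌊16/5⌋ = 3, remainder 1
⌊5/1⌋ = 5, remainder 0

[5; 1, 1, 8, 1, 3, 5]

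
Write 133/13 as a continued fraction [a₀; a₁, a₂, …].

[10; 4, 3]

133 = 10·13 + 3, so a_0 = 10
13 = 4·3 + 1, so a_1 = 4
3 = 3·1 + 0, so a_2 = 3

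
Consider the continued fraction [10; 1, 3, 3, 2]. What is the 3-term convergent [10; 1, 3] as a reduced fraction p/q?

43/4

Start with 3.
1 + 1/(3/1) = 1 + 1/3 = 4/3
10 + 1/(4/3) = 10 + 3/4 = 43/4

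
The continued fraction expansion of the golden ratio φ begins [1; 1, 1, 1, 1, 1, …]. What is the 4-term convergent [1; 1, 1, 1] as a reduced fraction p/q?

Compute successive convergents:
a_0 = 1: 1/1
a_1 = 1: 2/1
a_2 = 1: 3/2
a_3 = 1: 5/3

5/3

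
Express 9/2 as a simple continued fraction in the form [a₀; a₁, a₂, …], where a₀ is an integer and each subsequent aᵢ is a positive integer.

Run the Euclidean algorithm, recording each quotient:
9 = 4·2 + 1, so a_0 = 4
2 = 2·1 + 0, so a_1 = 2

[4; 2]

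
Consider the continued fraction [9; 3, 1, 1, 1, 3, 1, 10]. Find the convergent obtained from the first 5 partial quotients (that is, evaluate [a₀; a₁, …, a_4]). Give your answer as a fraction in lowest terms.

102/11

Build up convergents one term at a time:
a_0 = 9: 9/1
a_1 = 3: 28/3
a_2 = 1: 37/4
a_3 = 1: 65/7
a_4 = 1: 102/11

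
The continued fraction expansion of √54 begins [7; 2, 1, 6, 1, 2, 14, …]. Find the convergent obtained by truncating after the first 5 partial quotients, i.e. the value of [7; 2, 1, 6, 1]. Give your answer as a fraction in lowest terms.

169/23

Compute successive convergents:
a_0 = 7: 7/1
a_1 = 2: 15/2
a_2 = 1: 22/3
a_3 = 6: 147/20
a_4 = 1: 169/23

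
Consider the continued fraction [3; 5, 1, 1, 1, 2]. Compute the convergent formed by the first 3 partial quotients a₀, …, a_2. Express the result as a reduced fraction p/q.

19/6

Start with 1.
5 + 1/(1/1) = 5 + 1/1 = 6/1
3 + 1/(6/1) = 3 + 1/6 = 19/6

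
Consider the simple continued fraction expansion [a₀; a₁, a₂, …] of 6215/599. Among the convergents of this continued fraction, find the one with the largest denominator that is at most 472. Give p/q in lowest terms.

2044/197

a_0 = 10: 10/1  (≤ bound)
a_1 = 2: 21/2  (≤ bound)
a_2 = 1: 31/3  (≤ bound)
a_3 = 1: 52/5  (≤ bound)
a_4 = 1: 83/8  (≤ bound)
a_5 = 24: 2044/197  (≤ bound)
a_6 = 3: 6215/599  (> 472, stop)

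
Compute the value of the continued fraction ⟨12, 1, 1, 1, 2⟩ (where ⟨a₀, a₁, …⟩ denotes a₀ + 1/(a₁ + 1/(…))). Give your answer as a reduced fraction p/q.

a_0 = 12: 12/1
a_1 = 1: 13/1
a_2 = 1: 25/2
a_3 = 1: 38/3
a_4 = 2: 101/8

101/8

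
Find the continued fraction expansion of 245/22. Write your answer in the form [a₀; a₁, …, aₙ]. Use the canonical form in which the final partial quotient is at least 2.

[11; 7, 3]

⌊245/22⌋ = 11, remainder 3
⌊22/3⌋ = 7, remainder 1
⌊3/1⌋ = 3, remainder 0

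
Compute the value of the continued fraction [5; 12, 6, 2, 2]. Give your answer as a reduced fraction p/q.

1977/389

Use the convergent recurrence hₖ = aₖ·hₖ₋₁ + hₖ₋₂ (and likewise for the denominators kₖ):
a_0 = 5: 5/1
a_1 = 12: 61/12
a_2 = 6: 371/73
a_3 = 2: 803/158
a_4 = 2: 1977/389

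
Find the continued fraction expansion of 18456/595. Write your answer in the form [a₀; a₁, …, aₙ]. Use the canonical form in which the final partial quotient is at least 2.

[31; 54, 11]

Apply division with remainder until the remainder is 0:
18456 ÷ 595 → quotient 31, remainder 11
595 ÷ 11 → quotient 54, remainder 1
11 ÷ 1 → quotient 11, remainder 0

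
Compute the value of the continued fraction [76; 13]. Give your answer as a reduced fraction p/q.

Start with 13.
76 + 1/(13/1) = 76 + 1/13 = 989/13

989/13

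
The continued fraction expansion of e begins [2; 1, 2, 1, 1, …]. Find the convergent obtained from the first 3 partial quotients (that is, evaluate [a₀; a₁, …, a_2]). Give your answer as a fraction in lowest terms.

a_0 = 2: 2/1
a_1 = 1: 3/1
a_2 = 2: 8/3

8/3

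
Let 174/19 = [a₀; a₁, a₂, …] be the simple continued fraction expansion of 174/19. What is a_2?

⌊174/19⌋ = 9, remainder 3
⌊19/3⌋ = 6, remainder 1
⌊3/1⌋ = 3, remainder 0

3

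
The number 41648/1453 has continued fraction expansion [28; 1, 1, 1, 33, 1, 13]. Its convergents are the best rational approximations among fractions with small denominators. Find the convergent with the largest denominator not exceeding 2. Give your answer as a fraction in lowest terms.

a_0 = 28: 28/1  (≤ bound)
a_1 = 1: 29/1  (≤ bound)
a_2 = 1: 57/2  (≤ bound)
a_3 = 1: 86/3  (> 2, stop)

57/2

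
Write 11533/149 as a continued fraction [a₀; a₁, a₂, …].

Apply division with remainder until the remainder is 0:
11533 ÷ 149 → quotient 77, remainder 60
149 ÷ 60 → quotient 2, remainder 29
60 ÷ 29 → quotient 2, remainder 2
29 ÷ 2 → quotient 14, remainder 1
2 ÷ 1 → quotient 2, remainder 0

[77; 2, 2, 14, 2]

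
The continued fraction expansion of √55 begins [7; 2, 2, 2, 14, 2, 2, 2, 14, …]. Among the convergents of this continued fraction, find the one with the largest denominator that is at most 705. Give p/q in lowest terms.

List convergents until the denominator exceeds the bound:
a_0 = 7: 7/1  (≤ bound)
a_1 = 2: 15/2  (≤ bound)
a_2 = 2: 37/5  (≤ bound)
a_3 = 2: 89/12  (≤ bound)
a_4 = 14: 1283/173  (≤ bound)
a_5 = 2: 2655/358  (≤ bound)
a_6 = 2: 6593/889  (> 705, stop)

2655/358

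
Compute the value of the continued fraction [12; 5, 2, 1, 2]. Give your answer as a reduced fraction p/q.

524/43

Build up convergents one term at a time:
a_0 = 12: 12/1
a_1 = 5: 61/5
a_2 = 2: 134/11
a_3 = 1: 195/16
a_4 = 2: 524/43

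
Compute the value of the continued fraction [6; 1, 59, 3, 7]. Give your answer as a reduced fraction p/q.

9267/1327

Build up convergents one term at a time:
a_0 = 6: 6/1
a_1 = 1: 7/1
a_2 = 59: 419/60
a_3 = 3: 1264/181
a_4 = 7: 9267/1327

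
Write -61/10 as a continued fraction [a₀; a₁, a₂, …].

⌊-61/10⌋ = -7, remainder 9
⌊10/9⌋ = 1, remainder 1
⌊9/1⌋ = 9, remainder 0

[-7; 1, 9]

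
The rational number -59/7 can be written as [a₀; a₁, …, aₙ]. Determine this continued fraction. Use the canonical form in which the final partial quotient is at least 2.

[-9; 1, 1, 3]

-59 = -9·7 + 4, so a_0 = -9
7 = 1·4 + 3, so a_1 = 1
4 = 1·3 + 1, so a_2 = 1
3 = 3·1 + 0, so a_3 = 3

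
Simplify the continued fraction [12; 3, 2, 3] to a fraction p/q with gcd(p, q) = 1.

295/24

Compute successive convergents:
a_0 = 12: 12/1
a_1 = 3: 37/3
a_2 = 2: 86/7
a_3 = 3: 295/24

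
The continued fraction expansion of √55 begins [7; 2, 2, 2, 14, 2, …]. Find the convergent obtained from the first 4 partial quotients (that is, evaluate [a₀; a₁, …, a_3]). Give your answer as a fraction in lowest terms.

Starting at the tail and folding back:
Start with 2.
2 + 1/(2/1) = 2 + 1/2 = 5/2
2 + 1/(5/2) = 2 + 2/5 = 12/5
7 + 1/(12/5) = 7 + 5/12 = 89/12

89/12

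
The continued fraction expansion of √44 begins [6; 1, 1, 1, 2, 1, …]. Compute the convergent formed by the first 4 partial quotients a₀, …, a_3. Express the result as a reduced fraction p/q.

20/3

Use the convergent recurrence hₖ = aₖ·hₖ₋₁ + hₖ₋₂ (and likewise for the denominators kₖ):
a_0 = 6: 6/1
a_1 = 1: 7/1
a_2 = 1: 13/2
a_3 = 1: 20/3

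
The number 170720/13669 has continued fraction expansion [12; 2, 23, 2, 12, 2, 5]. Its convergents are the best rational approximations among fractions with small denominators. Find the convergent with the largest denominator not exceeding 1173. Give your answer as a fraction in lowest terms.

1199/96

List convergents until the denominator exceeds the bound:
a_0 = 12: 12/1  (≤ bound)
a_1 = 2: 25/2  (≤ bound)
a_2 = 23: 587/47  (≤ bound)
a_3 = 2: 1199/96  (≤ bound)
a_4 = 12: 14975/1199  (> 1173, stop)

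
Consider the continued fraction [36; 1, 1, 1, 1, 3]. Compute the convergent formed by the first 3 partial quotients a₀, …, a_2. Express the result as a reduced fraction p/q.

73/2

Starting at the tail and folding back:
Start with 1.
1 + 1/(1/1) = 1 + 1/1 = 2/1
36 + 1/(2/1) = 36 + 1/2 = 73/2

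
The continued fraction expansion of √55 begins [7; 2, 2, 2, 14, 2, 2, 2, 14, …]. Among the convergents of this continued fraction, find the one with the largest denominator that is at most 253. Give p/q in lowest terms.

1283/173

a_0 = 7: 7/1  (≤ bound)
a_1 = 2: 15/2  (≤ bound)
a_2 = 2: 37/5  (≤ bound)
a_3 = 2: 89/12  (≤ bound)
a_4 = 14: 1283/173  (≤ bound)
a_5 = 2: 2655/358  (> 253, stop)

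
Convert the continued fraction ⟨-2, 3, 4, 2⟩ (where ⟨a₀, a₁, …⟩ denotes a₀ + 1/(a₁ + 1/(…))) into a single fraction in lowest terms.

-49/29

Start with 2.
4 + 1/(2/1) = 4 + 1/2 = 9/2
3 + 1/(9/2) = 3 + 2/9 = 29/9
-2 + 1/(29/9) = -2 + 9/29 = -49/29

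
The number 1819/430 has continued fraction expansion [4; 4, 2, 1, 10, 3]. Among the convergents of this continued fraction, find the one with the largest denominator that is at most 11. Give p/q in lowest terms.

38/9

a_0 = 4: 4/1  (≤ bound)
a_1 = 4: 17/4  (≤ bound)
a_2 = 2: 38/9  (≤ bound)
a_3 = 1: 55/13  (> 11, stop)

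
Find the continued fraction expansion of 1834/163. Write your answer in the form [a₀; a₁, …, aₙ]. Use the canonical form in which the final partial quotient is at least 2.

⌊1834/163⌋ = 11, remainder 41
⌊163/41⌋ = 3, remainder 40
⌊41/40⌋ = 1, remainder 1
⌊40/1⌋ = 40, remainder 0

[11; 3, 1, 40]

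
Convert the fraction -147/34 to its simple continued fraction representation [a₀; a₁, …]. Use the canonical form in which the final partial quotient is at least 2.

Run the Euclidean algorithm, recording each quotient:
⌊-147/34⌋ = -5, remainder 23
⌊34/23⌋ = 1, remainder 11
⌊23/11⌋ = 2, remainder 1
⌊11/1⌋ = 11, remainder 0

[-5; 1, 2, 11]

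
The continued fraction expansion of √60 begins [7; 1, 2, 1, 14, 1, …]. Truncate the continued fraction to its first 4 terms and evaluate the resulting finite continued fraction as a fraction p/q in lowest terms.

Starting at the tail and folding back:
Start with 1.
2 + 1/(1/1) = 2 + 1/1 = 3/1
1 + 1/(3/1) = 1 + 1/3 = 4/3
7 + 1/(4/3) = 7 + 3/4 = 31/4

31/4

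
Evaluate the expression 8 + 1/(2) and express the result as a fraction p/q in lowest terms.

Work from the innermost term outward:
Start with 2.
8 + 1/(2/1) = 8 + 1/2 = 17/2

17/2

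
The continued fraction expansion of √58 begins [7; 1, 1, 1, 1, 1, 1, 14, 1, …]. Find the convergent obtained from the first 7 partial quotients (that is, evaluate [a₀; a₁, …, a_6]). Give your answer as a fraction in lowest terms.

Starting at the tail and folding back:
Start with 1.
1 + 1/(1/1) = 1 + 1/1 = 2/1
1 + 1/(2/1) = 1 + 1/2 = 3/2
1 + 1/(3/2) = 1 + 2/3 = 5/3
1 + 1/(5/3) = 1 + 3/5 = 8/5
1 + 1/(8/5) = 1 + 5/8 = 13/8
7 + 1/(13/8) = 7 + 8/13 = 99/13

99/13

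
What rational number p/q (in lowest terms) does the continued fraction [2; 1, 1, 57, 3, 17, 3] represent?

Work from the innermost term outward:
Start with 3.
17 + 1/(3/1) = 17 + 1/3 = 52/3
3 + 1/(52/3) = 3 + 3/52 = 159/52
57 + 1/(159/52) = 57 + 52/159 = 9115/159
1 + 1/(9115/159) = 1 + 159/9115 = 9274/9115
1 + 1/(9274/9115) = 1 + 9115/9274 = 18389/9274
2 + 1/(18389/9274) = 2 + 9274/18389 = 46052/18389

46052/18389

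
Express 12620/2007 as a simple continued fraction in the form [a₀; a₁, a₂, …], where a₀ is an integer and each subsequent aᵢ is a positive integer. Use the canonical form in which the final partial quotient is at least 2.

[6; 3, 2, 8, 1, 1, 7, 2]

Run the Euclidean algorithm, recording each quotient:
12620 ÷ 2007 → quotient 6, remainder 578
2007 ÷ 578 → quotient 3, remainder 273
578 ÷ 273 → quotient 2, remainder 32
273 ÷ 32 → quotient 8, remainder 17
32 ÷ 17 → quotient 1, remainder 15
17 ÷ 15 → quotient 1, remainder 2
15 ÷ 2 → quotient 7, remainder 1
2 ÷ 1 → quotient 2, remainder 0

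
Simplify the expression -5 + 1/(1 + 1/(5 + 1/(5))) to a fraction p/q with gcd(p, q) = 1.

-129/31

Start with 5.
5 + 1/(5/1) = 5 + 1/5 = 26/5
1 + 1/(26/5) = 1 + 5/26 = 31/26
-5 + 1/(31/26) = -5 + 26/31 = -129/31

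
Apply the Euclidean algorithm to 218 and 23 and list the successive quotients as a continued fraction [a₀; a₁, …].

[9; 2, 11]

218 ÷ 23 → quotient 9, remainder 11
23 ÷ 11 → quotient 2, remainder 1
11 ÷ 1 → quotient 11, remainder 0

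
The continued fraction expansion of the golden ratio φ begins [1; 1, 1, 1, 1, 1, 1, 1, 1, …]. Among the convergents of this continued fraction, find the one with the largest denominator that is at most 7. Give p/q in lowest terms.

a_0 = 1: 1/1  (≤ bound)
a_1 = 1: 2/1  (≤ bound)
a_2 = 1: 3/2  (≤ bound)
a_3 = 1: 5/3  (≤ bound)
a_4 = 1: 8/5  (≤ bound)
a_5 = 1: 13/8  (> 7, stop)

8/5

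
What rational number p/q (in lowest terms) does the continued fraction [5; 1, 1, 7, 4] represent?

343/62

Starting at the tail and folding back:
Start with 4.
7 + 1/(4/1) = 7 + 1/4 = 29/4
1 + 1/(29/4) = 1 + 4/29 = 33/29
1 + 1/(33/29) = 1 + 29/33 = 62/33
5 + 1/(62/33) = 5 + 33/62 = 343/62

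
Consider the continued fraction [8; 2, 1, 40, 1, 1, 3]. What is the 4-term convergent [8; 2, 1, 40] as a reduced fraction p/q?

Build up convergents one term at a time:
a_0 = 8: 8/1
a_1 = 2: 17/2
a_2 = 1: 25/3
a_3 = 40: 1017/122

1017/122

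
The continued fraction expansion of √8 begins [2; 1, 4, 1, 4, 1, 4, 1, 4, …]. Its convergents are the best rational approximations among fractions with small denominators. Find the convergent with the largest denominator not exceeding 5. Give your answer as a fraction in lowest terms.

14/5

a_0 = 2: 2/1  (≤ bound)
a_1 = 1: 3/1  (≤ bound)
a_2 = 4: 14/5  (≤ bound)
a_3 = 1: 17/6  (> 5, stop)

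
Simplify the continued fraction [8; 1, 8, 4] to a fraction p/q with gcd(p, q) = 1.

Compute successive convergents:
a_0 = 8: 8/1
a_1 = 1: 9/1
a_2 = 8: 80/9
a_3 = 4: 329/37

329/37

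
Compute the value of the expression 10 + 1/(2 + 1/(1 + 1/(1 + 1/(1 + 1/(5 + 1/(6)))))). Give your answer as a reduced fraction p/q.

2885/278

Starting at the tail and folding back:
Start with 6.
5 + 1/(6/1) = 5 + 1/6 = 31/6
1 + 1/(31/6) = 1 + 6/31 = 37/31
1 + 1/(37/31) = 1 + 31/37 = 68/37
1 + 1/(68/37) = 1 + 37/68 = 105/68
2 + 1/(105/68) = 2 + 68/105 = 278/105
10 + 1/(278/105) = 10 + 105/278 = 2885/278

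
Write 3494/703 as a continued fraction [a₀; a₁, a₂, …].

[4; 1, 32, 2, 10]

Run the Euclidean algorithm, recording each quotient:
⌊3494/703⌋ = 4, remainder 682
⌊703/682⌋ = 1, remainder 21
⌊682/21⌋ = 32, remainder 10
⌊21/10⌋ = 2, remainder 1
⌊10/1⌋ = 10, remainder 0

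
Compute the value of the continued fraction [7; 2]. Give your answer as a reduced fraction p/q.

15/2

Starting at the tail and folding back:
Start with 2.
7 + 1/(2/1) = 7 + 1/2 = 15/2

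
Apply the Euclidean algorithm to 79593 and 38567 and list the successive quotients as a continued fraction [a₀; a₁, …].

Apply division with remainder until the remainder is 0:
⌊79593/38567⌋ = 2, remainder 2459
⌊38567/2459⌋ = 15, remainder 1682
⌊2459/1682⌋ = 1, remainder 777
⌊1682/777⌋ = 2, remainder 128
⌊777/128⌋ = 6, remainder 9
⌊128/9⌋ = 14, remainder 2
⌊9/2⌋ = 4, remainder 1
⌊2/1⌋ = 2, remainder 0

[2; 15, 1, 2, 6, 14, 4, 2]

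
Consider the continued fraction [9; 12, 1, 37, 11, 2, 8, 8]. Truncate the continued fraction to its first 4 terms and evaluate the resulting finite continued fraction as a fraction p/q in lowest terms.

4475/493

a_0 = 9: 9/1
a_1 = 12: 109/12
a_2 = 1: 118/13
a_3 = 37: 4475/493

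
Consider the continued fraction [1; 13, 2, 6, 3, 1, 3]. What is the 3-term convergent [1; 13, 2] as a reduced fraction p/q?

29/27

Collapse the nested fraction from the inside out:
Start with 2.
13 + 1/(2/1) = 13 + 1/2 = 27/2
1 + 1/(27/2) = 1 + 2/27 = 29/27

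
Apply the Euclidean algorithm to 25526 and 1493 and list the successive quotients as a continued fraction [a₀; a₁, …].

25526 = 17·1493 + 145, so a_0 = 17
1493 = 10·145 + 43, so a_1 = 10
145 = 3·43 + 16, so a_2 = 3
43 = 2·16 + 11, so a_3 = 2
16 = 1·11 + 5, so a_4 = 1
11 = 2·5 + 1, so a_5 = 2
5 = 5·1 + 0, so a_6 = 5

[17; 10, 3, 2, 1, 2, 5]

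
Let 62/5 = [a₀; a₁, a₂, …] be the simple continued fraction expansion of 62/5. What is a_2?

Run the Euclidean algorithm, recording each quotient:
62 ÷ 5 → quotient 12, remainder 2
5 ÷ 2 → quotient 2, remainder 1
2 ÷ 1 → quotient 2, remainder 0

2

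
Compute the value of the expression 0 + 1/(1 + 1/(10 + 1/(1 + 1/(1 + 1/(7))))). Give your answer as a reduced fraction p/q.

158/173

Work from the innermost term outward:
Start with 7.
1 + 1/(7/1) = 1 + 1/7 = 8/7
1 + 1/(8/7) = 1 + 7/8 = 15/8
10 + 1/(15/8) = 10 + 8/15 = 158/15
1 + 1/(158/15) = 1 + 15/158 = 173/158
0 + 1/(173/158) = 0 + 158/173 = 158/173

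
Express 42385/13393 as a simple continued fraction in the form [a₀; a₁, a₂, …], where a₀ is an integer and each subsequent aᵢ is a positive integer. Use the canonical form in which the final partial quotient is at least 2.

[3; 6, 14, 19, 1, 1, 1, 2]

42385 = 3·13393 + 2206, so a_0 = 3
13393 = 6·2206 + 157, so a_1 = 6
2206 = 14·157 + 8, so a_2 = 14
157 = 19·8 + 5, so a_3 = 19
8 = 1·5 + 3, so a_4 = 1
5 = 1·3 + 2, so a_5 = 1
3 = 1·2 + 1, so a_6 = 1
2 = 2·1 + 0, so a_7 = 2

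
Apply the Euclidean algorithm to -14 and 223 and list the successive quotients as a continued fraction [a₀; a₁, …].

[-1; 1, 14, 1, 13]

Apply division with remainder until the remainder is 0:
-14 = -1·223 + 209, so a_0 = -1
223 = 1·209 + 14, so a_1 = 1
209 = 14·14 + 13, so a_2 = 14
14 = 1·13 + 1, so a_3 = 1
13 = 13·1 + 0, so a_4 = 13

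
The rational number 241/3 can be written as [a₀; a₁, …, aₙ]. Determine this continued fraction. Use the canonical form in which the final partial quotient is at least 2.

[80; 3]

⌊241/3⌋ = 80, remainder 1
⌊3/1⌋ = 3, remainder 0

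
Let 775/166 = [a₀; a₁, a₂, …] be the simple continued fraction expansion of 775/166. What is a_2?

775 = 4·166 + 111, so a_0 = 4
166 = 1·111 + 55, so a_1 = 1
111 = 2·55 + 1, so a_2 = 2

2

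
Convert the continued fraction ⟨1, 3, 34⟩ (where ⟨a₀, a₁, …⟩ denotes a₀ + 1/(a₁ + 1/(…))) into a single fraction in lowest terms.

137/103

Collapse the nested fraction from the inside out:
Start with 34.
3 + 1/(34/1) = 3 + 1/34 = 103/34
1 + 1/(103/34) = 1 + 34/103 = 137/103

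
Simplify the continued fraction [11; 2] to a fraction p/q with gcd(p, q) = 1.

Start with 2.
11 + 1/(2/1) = 11 + 1/2 = 23/2

23/2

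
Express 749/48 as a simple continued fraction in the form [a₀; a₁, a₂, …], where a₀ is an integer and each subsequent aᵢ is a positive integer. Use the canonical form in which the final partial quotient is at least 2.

⌊749/48⌋ = 15, remainder 29
⌊48/29⌋ = 1, remainder 19
⌊29/19⌋ = 1, remainder 10
⌊19/10⌋ = 1, remainder 9
⌊10/9⌋ = 1, remainder 1
⌊9/1⌋ = 9, remainder 0

[15; 1, 1, 1, 1, 9]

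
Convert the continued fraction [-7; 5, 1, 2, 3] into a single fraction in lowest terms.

-389/57

Starting at the tail and folding back:
Start with 3.
2 + 1/(3/1) = 2 + 1/3 = 7/3
1 + 1/(7/3) = 1 + 3/7 = 10/7
5 + 1/(10/7) = 5 + 7/10 = 57/10
-7 + 1/(57/10) = -7 + 10/57 = -389/57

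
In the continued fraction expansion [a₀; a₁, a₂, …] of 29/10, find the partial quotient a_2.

9

Repeatedly divide and take the remainder:
29 ÷ 10 → quotient 2, remainder 9
10 ÷ 9 → quotient 1, remainder 1
9 ÷ 1 → quotient 9, remainder 0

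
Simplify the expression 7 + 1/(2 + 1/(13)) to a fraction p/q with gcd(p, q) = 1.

Start with 13.
2 + 1/(13/1) = 2 + 1/13 = 27/13
7 + 1/(27/13) = 7 + 13/27 = 202/27

202/27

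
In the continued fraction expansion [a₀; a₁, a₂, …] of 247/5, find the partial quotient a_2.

2

⌊247/5⌋ = 49, remainder 2
⌊5/2⌋ = 2, remainder 1
⌊2/1⌋ = 2, remainder 0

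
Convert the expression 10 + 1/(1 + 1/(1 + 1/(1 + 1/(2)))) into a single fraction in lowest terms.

85/8

Compute successive convergents:
a_0 = 10: 10/1
a_1 = 1: 11/1
a_2 = 1: 21/2
a_3 = 1: 32/3
a_4 = 2: 85/8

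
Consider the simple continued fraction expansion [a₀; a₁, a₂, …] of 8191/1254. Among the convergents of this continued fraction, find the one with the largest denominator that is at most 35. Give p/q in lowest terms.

209/32

a_0 = 6: 6/1  (≤ bound)
a_1 = 1: 7/1  (≤ bound)
a_2 = 1: 13/2  (≤ bound)
a_3 = 7: 98/15  (≤ bound)
a_4 = 2: 209/32  (≤ bound)
a_5 = 1: 307/47  (> 35, stop)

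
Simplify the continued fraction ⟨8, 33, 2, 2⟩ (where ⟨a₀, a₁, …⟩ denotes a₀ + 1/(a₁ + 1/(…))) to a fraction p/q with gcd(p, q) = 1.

Start with 2.
2 + 1/(2/1) = 2 + 1/2 = 5/2
33 + 1/(5/2) = 33 + 2/5 = 167/5
8 + 1/(167/5) = 8 + 5/167 = 1341/167

1341/167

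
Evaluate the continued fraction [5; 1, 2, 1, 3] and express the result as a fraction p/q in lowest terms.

Work from the innermost term outward:
Start with 3.
1 + 1/(3/1) = 1 + 1/3 = 4/3
2 + 1/(4/3) = 2 + 3/4 = 11/4
1 + 1/(11/4) = 1 + 4/11 = 15/11
5 + 1/(15/11) = 5 + 11/15 = 86/15

86/15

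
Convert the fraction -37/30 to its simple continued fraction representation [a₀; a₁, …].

Run the Euclidean algorithm, recording each quotient:
⌊-37/30⌋ = -2, remainder 23
⌊30/23⌋ = 1, remainder 7
⌊23/7⌋ = 3, remainder 2
⌊7/2⌋ = 3, remainder 1
⌊2/1⌋ = 2, remainder 0

[-2; 1, 3, 3, 2]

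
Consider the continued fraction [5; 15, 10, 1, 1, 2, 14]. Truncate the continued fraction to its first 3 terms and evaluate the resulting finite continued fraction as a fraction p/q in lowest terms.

765/151

Start with 10.
15 + 1/(10/1) = 15 + 1/10 = 151/10
5 + 1/(151/10) = 5 + 10/151 = 765/151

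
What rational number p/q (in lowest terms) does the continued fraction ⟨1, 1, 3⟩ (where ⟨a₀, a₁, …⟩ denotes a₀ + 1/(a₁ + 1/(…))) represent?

7/4

Start with 3.
1 + 1/(3/1) = 1 + 1/3 = 4/3
1 + 1/(4/3) = 1 + 3/4 = 7/4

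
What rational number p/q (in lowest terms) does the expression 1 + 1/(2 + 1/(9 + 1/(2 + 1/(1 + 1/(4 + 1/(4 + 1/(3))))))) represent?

5552/3765

Starting at the tail and folding back:
Start with 3.
4 + 1/(3/1) = 4 + 1/3 = 13/3
4 + 1/(13/3) = 4 + 3/13 = 55/13
1 + 1/(55/13) = 1 + 13/55 = 68/55
2 + 1/(68/55) = 2 + 55/68 = 191/68
9 + 1/(191/68) = 9 + 68/191 = 1787/191
2 + 1/(1787/191) = 2 + 191/1787 = 3765/1787
1 + 1/(3765/1787) = 1 + 1787/3765 = 5552/3765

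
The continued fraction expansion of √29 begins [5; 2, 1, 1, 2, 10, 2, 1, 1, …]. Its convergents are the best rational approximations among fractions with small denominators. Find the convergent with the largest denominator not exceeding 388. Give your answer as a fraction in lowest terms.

a_0 = 5: 5/1  (≤ bound)
a_1 = 2: 11/2  (≤ bound)
a_2 = 1: 16/3  (≤ bound)
a_3 = 1: 27/5  (≤ bound)
a_4 = 2: 70/13  (≤ bound)
a_5 = 10: 727/135  (≤ bound)
a_6 = 2: 1524/283  (≤ bound)
a_7 = 1: 2251/418  (> 388, stop)

1524/283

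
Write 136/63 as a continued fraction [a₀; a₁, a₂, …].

136 ÷ 63 → quotient 2, remainder 10
63 ÷ 10 → quotient 6, remainder 3
10 ÷ 3 → quotient 3, remainder 1
3 ÷ 1 → quotient 3, remainder 0

[2; 6, 3, 3]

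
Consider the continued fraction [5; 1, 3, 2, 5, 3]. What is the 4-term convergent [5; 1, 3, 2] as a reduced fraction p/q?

Start with 2.
3 + 1/(2/1) = 3 + 1/2 = 7/2
1 + 1/(7/2) = 1 + 2/7 = 9/7
5 + 1/(9/7) = 5 + 7/9 = 52/9

52/9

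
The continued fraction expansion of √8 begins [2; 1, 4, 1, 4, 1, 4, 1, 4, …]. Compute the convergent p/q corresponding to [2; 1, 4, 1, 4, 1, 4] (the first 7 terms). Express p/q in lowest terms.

Use the convergent recurrence hₖ = aₖ·hₖ₋₁ + hₖ₋₂ (and likewise for the denominators kₖ):
a_0 = 2: 2/1
a_1 = 1: 3/1
a_2 = 4: 14/5
a_3 = 1: 17/6
a_4 = 4: 82/29
a_5 = 1: 99/35
a_6 = 4: 478/169

478/169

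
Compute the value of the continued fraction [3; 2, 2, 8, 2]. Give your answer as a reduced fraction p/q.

303/89

a_0 = 3: 3/1
a_1 = 2: 7/2
a_2 = 2: 17/5
a_3 = 8: 143/42
a_4 = 2: 303/89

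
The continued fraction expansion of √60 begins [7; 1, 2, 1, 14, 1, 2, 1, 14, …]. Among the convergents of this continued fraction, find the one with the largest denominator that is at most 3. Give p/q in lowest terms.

23/3

List convergents until the denominator exceeds the bound:
a_0 = 7: 7/1  (≤ bound)
a_1 = 1: 8/1  (≤ bound)
a_2 = 2: 23/3  (≤ bound)
a_3 = 1: 31/4  (> 3, stop)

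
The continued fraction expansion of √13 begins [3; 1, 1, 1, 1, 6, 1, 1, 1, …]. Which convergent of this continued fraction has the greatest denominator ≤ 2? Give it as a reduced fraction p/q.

a_0 = 3: 3/1  (≤ bound)
a_1 = 1: 4/1  (≤ bound)
a_2 = 1: 7/2  (≤ bound)
a_3 = 1: 11/3  (> 2, stop)

7/2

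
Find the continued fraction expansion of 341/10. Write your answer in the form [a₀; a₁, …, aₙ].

[34; 10]

341 ÷ 10 → quotient 34, remainder 1
10 ÷ 1 → quotient 10, remainder 0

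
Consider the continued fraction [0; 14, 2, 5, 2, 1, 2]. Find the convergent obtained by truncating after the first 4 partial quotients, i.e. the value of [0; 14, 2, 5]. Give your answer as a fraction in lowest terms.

11/159

Work from the innermost term outward:
Start with 5.
2 + 1/(5/1) = 2 + 1/5 = 11/5
14 + 1/(11/5) = 14 + 5/11 = 159/11
0 + 1/(159/11) = 0 + 11/159 = 11/159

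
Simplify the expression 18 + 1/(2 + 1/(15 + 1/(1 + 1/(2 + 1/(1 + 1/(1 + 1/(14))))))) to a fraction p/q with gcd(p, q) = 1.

Start with 14.
1 + 1/(14/1) = 1 + 1/14 = 15/14
1 + 1/(15/14) = 1 + 14/15 = 29/15
2 + 1/(29/15) = 2 + 15/29 = 73/29
1 + 1/(73/29) = 1 + 29/73 = 102/73
15 + 1/(102/73) = 15 + 73/102 = 1603/102
2 + 1/(1603/102) = 2 + 102/1603 = 3308/1603
18 + 1/(3308/1603) = 18 + 1603/3308 = 61147/3308

61147/3308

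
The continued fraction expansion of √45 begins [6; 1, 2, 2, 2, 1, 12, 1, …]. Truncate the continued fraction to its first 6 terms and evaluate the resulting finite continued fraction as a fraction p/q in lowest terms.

Starting at the tail and folding back:
Start with 1.
2 + 1/(1/1) = 2 + 1/1 = 3/1
2 + 1/(3/1) = 2 + 1/3 = 7/3
2 + 1/(7/3) = 2 + 3/7 = 17/7
1 + 1/(17/7) = 1 + 7/17 = 24/17
6 + 1/(24/17) = 6 + 17/24 = 161/24

161/24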